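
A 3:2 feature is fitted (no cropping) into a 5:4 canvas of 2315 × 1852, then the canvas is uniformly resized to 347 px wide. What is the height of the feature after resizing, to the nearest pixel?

At 2315×1852 the feature is width-limited, so height = 2315 × 2/3 ≈ 1543.33 px.
The frame scales by 347/2315 = 0.1499; 1543.33 × 0.1499 ≈ 231.33 px.

231 px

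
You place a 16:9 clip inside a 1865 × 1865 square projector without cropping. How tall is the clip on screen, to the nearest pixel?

Since 1.778 > 1.000, the clip is width-limited.
The clip is 1865 × 9/16 ≈ 1049.06 px tall.

1049 px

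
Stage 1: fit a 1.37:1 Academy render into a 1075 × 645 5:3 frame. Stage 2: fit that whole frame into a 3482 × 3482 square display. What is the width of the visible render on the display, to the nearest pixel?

Inside the 1075×645 canvas the render is height-limited at 883.65 × 645.00.
Second fit — the 5:3 canvas into 3482×3482 spans the width: 3482.00 × 2089.20 (×3.2391 from 1075×645).
Applying the same ×3.2391: 883.65 → 2862.20.

2862 px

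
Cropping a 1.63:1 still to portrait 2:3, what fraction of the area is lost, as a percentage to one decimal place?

portrait 2:3 is narrower than 1.63:1, so the crop keeps the full height and trims the width.
Fraction kept = (0.667)/(1.630) ≈ 40.90%, so 59.10% is lost.

59.1%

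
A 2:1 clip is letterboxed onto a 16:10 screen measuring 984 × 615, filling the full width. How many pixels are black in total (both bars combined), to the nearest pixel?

The clip is 984 × 1/2 ≈ 492.0000 px tall.
Black = 615 − 492.0000 = 123.0000 px.
Across the 984-px span: 123.0000 × 984 ≈ 121032 px.

121032 pixels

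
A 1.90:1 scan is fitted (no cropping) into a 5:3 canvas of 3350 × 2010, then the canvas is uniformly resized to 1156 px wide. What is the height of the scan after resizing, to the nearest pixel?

608 px

In the 3350×2010 frame the scan fills the width: height = 3350 / 1.900 ≈ 1763.16 px.
Resizing to 1156 px wide multiplies everything by 0.3451: 1763.16 → 608.42 px.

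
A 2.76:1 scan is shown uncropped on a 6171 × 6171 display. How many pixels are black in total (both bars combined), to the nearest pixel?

Since 2.760 > 1.000, the scan is width-limited.
That makes the image 2235.8696 px tall (6171 / 2.760).
Leftover height: 6171 − 2235.8696 = 3935.1304 px.
Bar area = 3935.1304 × 6171 ≈ 24283690 px.

24283690 pixels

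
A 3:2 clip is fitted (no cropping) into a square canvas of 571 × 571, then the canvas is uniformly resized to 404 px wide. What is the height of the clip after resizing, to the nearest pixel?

In the 571×571 frame the clip fills the width: height = 571 × 2/3 ≈ 380.67 px.
The frame scales by 404/571 = 0.7075; 380.67 × 0.7075 ≈ 269.33 px.

269 px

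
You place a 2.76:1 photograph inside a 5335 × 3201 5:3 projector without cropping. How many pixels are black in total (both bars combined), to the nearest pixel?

6764935 pixels

2.76:1 is wider than 5:3, so it spans the full width.
Content height = 5335 / 2.760 ≈ 1932.9710 px.
3201 − 1932.9710 = 1268.0290 px of bars.
Bar area = 1268.0290 × 5335 ≈ 6764935 px.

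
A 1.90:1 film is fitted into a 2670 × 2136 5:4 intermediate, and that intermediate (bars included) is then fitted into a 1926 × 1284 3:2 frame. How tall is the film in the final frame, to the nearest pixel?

845 px

Inside the 2670×2136 canvas the film is width-limited at 2670.00 × 1405.26.
Second fit — the 5:4 canvas into 1926×1284 spans the height: 1605.00 × 1284.00 (×0.6011 from 2670×2136).
The film scales with it: height 1405.26 × 0.6011 ≈ 844.74.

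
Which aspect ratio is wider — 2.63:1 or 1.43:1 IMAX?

2.63:1

2.63 and 1.43; 2.63 > 1.43.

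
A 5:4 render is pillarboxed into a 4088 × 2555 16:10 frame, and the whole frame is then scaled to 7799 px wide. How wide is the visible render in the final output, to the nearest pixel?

At 4088×2555 the render is height-limited, so width = 2555 × 5/4 ≈ 3193.75 px.
Scaling 4088 → 7799 is ×1.9078, so the width becomes 3193.75 × 1.9078 ≈ 6092.97 px.

6093 px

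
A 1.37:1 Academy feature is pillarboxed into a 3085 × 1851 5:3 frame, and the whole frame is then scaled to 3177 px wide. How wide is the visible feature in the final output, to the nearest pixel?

Fitted into 3085×1851, the feature spans the height; its width is 1851 × 1.370 ≈ 2535.87 px.
Resizing to 3177 px wide multiplies everything by 1.0298: 2535.87 → 2611.49 px.

2611 px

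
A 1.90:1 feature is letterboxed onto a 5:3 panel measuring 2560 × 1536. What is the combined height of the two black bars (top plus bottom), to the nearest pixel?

1.90:1 (1.900) > 5:3 (1.667), so the feature fills the width.
Content height = 2560 / 1.900 ≈ 1347.37 px.
1536 − 1347.37 = 188.63 px of bars.

189 px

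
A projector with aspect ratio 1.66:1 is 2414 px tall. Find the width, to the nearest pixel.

4007 px

At 1.66:1, 2414 × 1.660 ≈ 4007.24.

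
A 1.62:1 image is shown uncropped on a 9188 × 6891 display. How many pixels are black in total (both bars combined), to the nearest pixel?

Since 1.620 > 1.333, the image is width-limited.
Content height = 9188 / 1.620 ≈ 5671.6049 px.
Leftover height: 6891 − 5671.6049 = 1219.3951 px.
That's 1219.3951 × 9188 ≈ 11203802 black pixels.

11203802 pixels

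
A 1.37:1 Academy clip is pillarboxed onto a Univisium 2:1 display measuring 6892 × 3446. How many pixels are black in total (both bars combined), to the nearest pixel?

7481197 pixels

1.37:1 Academy (1.370) < Univisium 2:1 (2.000), so the clip fills the height.
The clip is 3446 × 1.370 ≈ 4721.0200 px wide.
Leftover width: 6892 − 4721.0200 = 2170.9800 px.
That's 2170.9800 × 3446 ≈ 7481197 black pixels.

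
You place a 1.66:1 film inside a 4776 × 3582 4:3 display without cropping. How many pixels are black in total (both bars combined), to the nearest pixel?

1.66:1 is wider than 4:3, so it spans the full width.
Content height = 4776 / 1.660 ≈ 2877.1084 px.
Black = 3582 − 2877.1084 = 704.8916 px.
Across the 4776-px span: 704.8916 × 4776 ≈ 3366562 px.

3366562 pixels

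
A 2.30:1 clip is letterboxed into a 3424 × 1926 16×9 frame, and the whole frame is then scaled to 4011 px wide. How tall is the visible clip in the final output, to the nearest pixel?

1744 px

Fitted into 3424×1926, the clip spans the width; its height is 3424 / 2.300 ≈ 1488.70 px.
Scaling 3424 → 4011 is ×1.1714, so the height becomes 1488.70 × 1.1714 ≈ 1743.91 px.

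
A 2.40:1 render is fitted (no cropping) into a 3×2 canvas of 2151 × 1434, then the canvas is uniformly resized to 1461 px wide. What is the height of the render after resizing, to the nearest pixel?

Fitted into 2151×1434, the render spans the width; its height is 2151 / 2.400 ≈ 896.25 px.
Resizing to 1461 px wide multiplies everything by 0.6792: 896.25 → 608.75 px.

609 px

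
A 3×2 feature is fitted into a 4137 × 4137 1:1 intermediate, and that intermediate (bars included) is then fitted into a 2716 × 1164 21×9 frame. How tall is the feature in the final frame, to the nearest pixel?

776 px

First fit — 3×2 into 4137×4137 spans the width: 4137.00 × 2758.00.
Second fit — the 1:1 canvas into 2716×1164 spans the height: 1164.00 × 1164.00 (×0.2814 from 4137×4137).
Applying the same ×0.2814: 2758.00 → 776.00.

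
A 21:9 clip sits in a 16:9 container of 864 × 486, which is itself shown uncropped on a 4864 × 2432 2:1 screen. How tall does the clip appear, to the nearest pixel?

1853 px

Inside the 864×486 canvas the clip is width-limited at 864.00 × 370.29.
Second fit — the 16:9 canvas into 4864×2432 spans the height: 4323.56 × 2432.00 (×5.0041 from 864×486).
Applying the same ×5.0041: 370.29 → 1852.95.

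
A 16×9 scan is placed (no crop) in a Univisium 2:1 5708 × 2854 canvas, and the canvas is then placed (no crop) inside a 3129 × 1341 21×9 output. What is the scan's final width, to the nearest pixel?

Inside the 5708×2854 canvas the scan is height-limited at 5073.78 × 2854.00.
The Univisium 2:1 canvas is height-limited in 3129×1341, giving 2682.00 × 1341.00; scale factor 0.4699.
Applying the same ×0.4699: 5073.78 → 2384.00.

2384 px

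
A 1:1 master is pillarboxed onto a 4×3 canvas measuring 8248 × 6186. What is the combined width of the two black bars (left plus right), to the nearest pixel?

Since 1.000 < 1.333, the master is height-limited.
That makes the image 6186.00 px wide (6186 × 1/1).
Leftover width: 8248 − 6186.00 = 2062.00 px.

2062 px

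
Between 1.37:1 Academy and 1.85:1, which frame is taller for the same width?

1.37 and 1.85; 1.85 > 1.37. The smaller width-to-height ratio is the taller frame.

1.37:1 Academy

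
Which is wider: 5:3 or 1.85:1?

5:3 = 1.667 and 1.85; 1.85 > 1.667.

1.85:1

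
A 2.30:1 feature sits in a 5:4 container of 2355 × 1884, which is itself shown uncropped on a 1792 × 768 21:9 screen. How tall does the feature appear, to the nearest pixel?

Inside the 2355×1884 canvas the feature is width-limited at 2355.00 × 1023.91.
Second fit — the 5:4 canvas into 1792×768 spans the height: 960.00 × 768.00 (×0.4076 from 2355×1884).
So the feature's height is 1023.91 × 0.4076 ≈ 417.39.

417 px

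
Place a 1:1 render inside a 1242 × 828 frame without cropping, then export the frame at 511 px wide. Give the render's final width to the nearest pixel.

In the 1242×828 frame the render fills the height: width = 828 × 1/1 ≈ 828.00 px.
The frame scales by 511/1242 = 0.4114; 828.00 × 0.4114 ≈ 340.67 px.

341 px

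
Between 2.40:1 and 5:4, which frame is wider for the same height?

2.4 and 5:4 = 1.25; 2.4 > 1.25.

2.40:1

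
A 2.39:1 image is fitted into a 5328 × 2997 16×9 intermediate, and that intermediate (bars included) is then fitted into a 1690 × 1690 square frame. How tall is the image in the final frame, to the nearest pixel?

Inside the 5328×2997 canvas the image is width-limited at 5328.00 × 2229.29.
16×9 in 1690×1690: fills the width, so the intermediate becomes 1690.00 × 950.62 — a scale of ×0.3172.
So the image's height is 2229.29 × 0.3172 ≈ 707.11.

707 px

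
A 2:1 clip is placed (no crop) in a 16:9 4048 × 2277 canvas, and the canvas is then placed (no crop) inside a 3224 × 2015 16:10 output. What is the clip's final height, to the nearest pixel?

Inside the 4048×2277 canvas the clip is width-limited at 4048.00 × 2024.00.
The 16:9 canvas is width-limited in 3224×2015, giving 3224.00 × 1813.50; scale factor 0.7964.
So the clip's height is 2024.00 × 0.7964 ≈ 1612.00.

1612 px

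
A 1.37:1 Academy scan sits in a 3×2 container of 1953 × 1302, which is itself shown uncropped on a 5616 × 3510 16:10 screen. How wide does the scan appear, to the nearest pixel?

4809 px

First fit — 1.37:1 Academy into 1953×1302 spans the height: 1783.74 × 1302.00.
Second fit — the 3×2 canvas into 5616×3510 spans the height: 5265.00 × 3510.00 (×2.6959 from 1953×1302).
The scan scales with it: width 1783.74 × 2.6959 ≈ 4808.70.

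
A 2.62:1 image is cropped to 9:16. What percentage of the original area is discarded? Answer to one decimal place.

9:16 is narrower than 2.62:1, so the crop keeps the full height and trims the width.
Area ratio = (0.562)/(2.620) = 21.47%; the remaining 78.53% is cropped out.

78.5%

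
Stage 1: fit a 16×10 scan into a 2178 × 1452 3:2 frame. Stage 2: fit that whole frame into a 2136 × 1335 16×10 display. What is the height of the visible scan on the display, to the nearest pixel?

1252 px

First fit — 16×10 into 2178×1452 spans the width: 2178.00 × 1361.25.
The 3:2 canvas is height-limited in 2136×1335, giving 2002.50 × 1335.00; scale factor 0.9194.
Applying the same ×0.9194: 1361.25 → 1251.56.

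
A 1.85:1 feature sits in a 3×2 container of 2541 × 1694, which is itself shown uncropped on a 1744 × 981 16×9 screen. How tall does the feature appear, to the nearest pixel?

First fit — 1.85:1 into 2541×1694 spans the width: 2541.00 × 1373.51.
The 3×2 canvas is height-limited in 1744×981, giving 1471.50 × 981.00; scale factor 0.5791.
The feature scales with it: height 1373.51 × 0.5791 ≈ 795.41.

795 px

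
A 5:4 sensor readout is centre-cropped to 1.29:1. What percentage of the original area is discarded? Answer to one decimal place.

3.1%

1.29:1 is wider than 5:4, so the crop keeps the full width and trims the height.
Area ratio = (1.250)/(1.290) = 96.90%; the remaining 3.10% is cropped out.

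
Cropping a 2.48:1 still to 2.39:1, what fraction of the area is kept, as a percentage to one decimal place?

96.4%

The height stays; only width is cut (since 2.39:1 is narrower than 2.48:1).
Fraction kept = (2.390)/(2.480) ≈ 96.37%.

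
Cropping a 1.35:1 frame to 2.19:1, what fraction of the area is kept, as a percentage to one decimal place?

2.19:1 is wider than 1.35:1, so the crop keeps the full width and trims the height.
Area ratio = (1.350)/(2.190) = 61.64% retained.

61.6%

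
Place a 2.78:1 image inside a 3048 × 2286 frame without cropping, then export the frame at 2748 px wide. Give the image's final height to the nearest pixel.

988 px

At 3048×2286 the image is width-limited, so height = 3048 / 2.780 ≈ 1096.40 px.
Scaling 3048 → 2748 is ×0.9016, so the height becomes 1096.40 × 0.9016 ≈ 988.49 px.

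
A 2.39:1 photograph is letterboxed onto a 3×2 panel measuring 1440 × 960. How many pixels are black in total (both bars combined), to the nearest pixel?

514785 pixels

2.39:1 is wider than 3×2, so it spans the full width.
The photograph is 1440 / 2.390 ≈ 602.5105 px tall.
Black = 960 − 602.5105 = 357.4895 px.
Across the 1440-px span: 357.4895 × 1440 ≈ 514785 px.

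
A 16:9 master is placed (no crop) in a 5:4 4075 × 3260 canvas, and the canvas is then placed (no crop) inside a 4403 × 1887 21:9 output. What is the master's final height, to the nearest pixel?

1327 px

First fit — 16:9 into 4075×3260 spans the width: 4075.00 × 2292.19.
The 5:4 canvas is height-limited in 4403×1887, giving 2358.75 × 1887.00; scale factor 0.5788.
The master scales with it: height 2292.19 × 0.5788 ≈ 1326.80.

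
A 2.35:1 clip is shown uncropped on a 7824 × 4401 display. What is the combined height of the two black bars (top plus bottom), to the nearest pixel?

Since 2.350 > 1.778, the clip is width-limited.
The clip is 7824 / 2.350 ≈ 3329.36 px tall.
Leftover height: 4401 − 3329.36 = 1071.64 px.

1072 px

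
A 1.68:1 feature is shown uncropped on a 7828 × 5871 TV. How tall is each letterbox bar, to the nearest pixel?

606 px

Since 1.680 > 1.333, the feature is width-limited.
Content height = 7828 / 1.680 ≈ 4659.52 px.
Leftover height: 5871 − 4659.52 = 1211.48 px → 605.74 each side.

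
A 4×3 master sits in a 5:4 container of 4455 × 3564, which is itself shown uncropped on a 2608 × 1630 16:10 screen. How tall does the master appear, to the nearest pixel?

4×3 in 4455×3564: fills the width, so the master is 4455.00 × 3341.25.
Second fit — the 5:4 canvas into 2608×1630 spans the height: 2037.50 × 1630.00 (×0.4574 from 4455×3564).
So the master's height is 3341.25 × 0.4574 ≈ 1528.12.

1528 px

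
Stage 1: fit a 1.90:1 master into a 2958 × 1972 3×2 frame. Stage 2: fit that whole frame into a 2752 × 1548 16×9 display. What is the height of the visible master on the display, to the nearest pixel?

1.90:1 in 2958×1972: fills the width, so the master is 2958.00 × 1556.84.
The 3×2 canvas is height-limited in 2752×1548, giving 2322.00 × 1548.00; scale factor 0.7850.
Applying the same ×0.7850: 1556.84 → 1222.11.

1222 px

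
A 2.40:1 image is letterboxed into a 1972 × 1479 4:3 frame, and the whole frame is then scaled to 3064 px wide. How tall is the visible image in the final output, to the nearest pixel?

1277 px

In the 1972×1479 frame the image fills the width: height = 1972 / 2.400 ≈ 821.67 px.
Scaling 1972 → 3064 is ×1.5538, so the height becomes 821.67 × 1.5538 ≈ 1276.67 px.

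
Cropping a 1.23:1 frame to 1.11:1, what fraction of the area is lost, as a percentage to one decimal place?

1.11:1 is narrower than 1.23:1, so the crop keeps the full height and trims the width.
Area ratio = (1.110)/(1.230) = 90.24%; the remaining 9.76% is cropped out.

9.8%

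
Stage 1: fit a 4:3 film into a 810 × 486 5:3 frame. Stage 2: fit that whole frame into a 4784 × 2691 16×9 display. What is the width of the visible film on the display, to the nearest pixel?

First fit — 4:3 into 810×486 spans the height: 648.00 × 486.00.
Second fit — the 5:3 canvas into 4784×2691 spans the height: 4485.00 × 2691.00 (×5.5370 from 810×486).
The film scales with it: width 648.00 × 5.5370 ≈ 3588.00.

3588 px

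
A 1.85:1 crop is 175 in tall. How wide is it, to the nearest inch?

At 1.85:1, 175 × 1.850 ≈ 323.75.

324 in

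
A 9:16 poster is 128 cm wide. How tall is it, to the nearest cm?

228 cm

Height = 128·16/9 = 227.56.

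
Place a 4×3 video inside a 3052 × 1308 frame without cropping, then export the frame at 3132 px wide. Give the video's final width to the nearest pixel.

In the 3052×1308 frame the video fills the height: width = 1308 × 4/3 ≈ 1744.00 px.
Scaling 3052 → 3132 is ×1.0262, so the width becomes 1744.00 × 1.0262 ≈ 1789.71 px.

1790 px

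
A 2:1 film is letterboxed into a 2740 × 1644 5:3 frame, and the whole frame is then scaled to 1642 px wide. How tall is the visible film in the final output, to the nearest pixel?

821 px

At 2740×1644 the film is width-limited, so height = 2740 × 1/2 ≈ 1370.00 px.
The frame scales by 1642/2740 = 0.5993; 1370.00 × 0.5993 ≈ 821.00 px.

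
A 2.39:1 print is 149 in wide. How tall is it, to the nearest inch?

62 in

At 2.39:1, 149 / 2.390 ≈ 62.34.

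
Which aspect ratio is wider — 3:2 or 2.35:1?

2.35:1

3:2 = 1.5 and 2.35; 2.35 > 1.5.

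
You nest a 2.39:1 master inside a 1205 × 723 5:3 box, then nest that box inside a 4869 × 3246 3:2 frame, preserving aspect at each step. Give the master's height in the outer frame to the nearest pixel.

2037 px

First fit — 2.39:1 into 1205×723 spans the width: 1205.00 × 504.18.
Second fit — the 5:3 canvas into 4869×3246 spans the width: 4869.00 × 2921.40 (×4.0407 from 1205×723).
The master scales with it: height 504.18 × 4.0407 ≈ 2037.24.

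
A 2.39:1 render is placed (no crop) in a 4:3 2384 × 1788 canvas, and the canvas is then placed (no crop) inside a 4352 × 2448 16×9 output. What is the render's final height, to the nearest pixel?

2.39:1 in 2384×1788: fills the width, so the render is 2384.00 × 997.49.
4:3 in 4352×2448: fills the height, so the intermediate becomes 3264.00 × 2448.00 — a scale of ×1.3691.
Applying the same ×1.3691: 997.49 → 1365.69.

1366 px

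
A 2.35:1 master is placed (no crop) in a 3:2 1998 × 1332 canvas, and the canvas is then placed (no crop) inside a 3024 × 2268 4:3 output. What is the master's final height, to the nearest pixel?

1287 px

2.35:1 in 1998×1332: fills the width, so the master is 1998.00 × 850.21.
The 3:2 canvas is width-limited in 3024×2268, giving 3024.00 × 2016.00; scale factor 1.5135.
So the master's height is 850.21 × 1.5135 ≈ 1286.81.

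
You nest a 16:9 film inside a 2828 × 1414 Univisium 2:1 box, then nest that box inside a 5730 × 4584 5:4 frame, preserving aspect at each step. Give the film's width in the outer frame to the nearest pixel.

5093 px

First fit — 16:9 into 2828×1414 spans the height: 2513.78 × 1414.00.
Second fit — the Univisium 2:1 canvas into 5730×4584 spans the width: 5730.00 × 2865.00 (×2.0262 from 2828×1414).
Applying the same ×2.0262: 2513.78 → 5093.33.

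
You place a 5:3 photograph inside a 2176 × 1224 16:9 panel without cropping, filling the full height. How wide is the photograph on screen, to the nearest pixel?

The photograph is 1224 × 5/3 ≈ 2040.00 px wide.

2040 px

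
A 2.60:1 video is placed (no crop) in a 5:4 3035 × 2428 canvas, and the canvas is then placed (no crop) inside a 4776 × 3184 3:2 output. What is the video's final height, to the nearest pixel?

First fit — 2.60:1 into 3035×2428 spans the width: 3035.00 × 1167.31.
The 5:4 canvas is height-limited in 4776×3184, giving 3980.00 × 3184.00; scale factor 1.3114.
The video scales with it: height 1167.31 × 1.3114 ≈ 1530.77.

1531 px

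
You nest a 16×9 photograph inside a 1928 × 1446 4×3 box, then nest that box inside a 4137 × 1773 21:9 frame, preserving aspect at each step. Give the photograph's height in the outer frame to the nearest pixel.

First fit — 16×9 into 1928×1446 spans the width: 1928.00 × 1084.50.
The 4×3 canvas is height-limited in 4137×1773, giving 2364.00 × 1773.00; scale factor 1.2261.
So the photograph's height is 1084.50 × 1.2261 ≈ 1329.75.

1330 px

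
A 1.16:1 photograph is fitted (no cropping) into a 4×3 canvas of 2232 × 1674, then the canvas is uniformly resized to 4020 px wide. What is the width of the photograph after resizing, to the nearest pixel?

3497 px

At 2232×1674 the photograph is height-limited, so width = 1674 × 1.160 ≈ 1941.84 px.
Resizing to 4020 px wide multiplies everything by 1.8011: 1941.84 → 3497.40 px.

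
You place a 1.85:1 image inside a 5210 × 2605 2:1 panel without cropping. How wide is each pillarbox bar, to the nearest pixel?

195 px

1.85:1 (1.850) < 2:1 (2.000), so the image fills the height.
That makes the image 4819.25 px wide (2605 × 1.850).
5210 − 4819.25 = 390.75 px of bars (195.38 each).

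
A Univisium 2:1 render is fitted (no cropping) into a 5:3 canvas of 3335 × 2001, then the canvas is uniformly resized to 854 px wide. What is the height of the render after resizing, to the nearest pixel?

Fitted into 3335×2001, the render spans the width; its height is 3335 × 1/2 ≈ 1667.50 px.
Resizing to 854 px wide multiplies everything by 0.2561: 1667.50 → 427.00 px.

427 px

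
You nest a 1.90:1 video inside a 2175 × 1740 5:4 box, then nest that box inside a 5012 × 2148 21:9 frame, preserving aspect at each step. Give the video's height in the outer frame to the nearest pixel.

First fit — 1.90:1 into 2175×1740 spans the width: 2175.00 × 1144.74.
Second fit — the 5:4 canvas into 5012×2148 spans the height: 2685.00 × 2148.00 (×1.2345 from 2175×1740).
So the video's height is 1144.74 × 1.2345 ≈ 1413.16.

1413 px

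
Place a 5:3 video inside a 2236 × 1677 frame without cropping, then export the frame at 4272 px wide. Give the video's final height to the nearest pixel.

In the 2236×1677 frame the video fills the width: height = 2236 × 3/5 ≈ 1341.60 px.
The frame scales by 4272/2236 = 1.9106; 1341.60 × 1.9106 ≈ 2563.20 px.

2563 px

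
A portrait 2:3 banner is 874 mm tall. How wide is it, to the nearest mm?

Width = 874 / 3 × 2 = 582.67.

583 mm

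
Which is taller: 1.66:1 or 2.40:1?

1.66 and 2.4; 2.4 > 1.66. The smaller width-to-height ratio is the taller frame.

1.66:1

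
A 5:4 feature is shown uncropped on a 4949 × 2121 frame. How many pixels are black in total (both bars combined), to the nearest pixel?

5:4 is narrower than 21×9, so it spans the full height.
Content width = 2121 × 5/4 ≈ 2651.2500 px.
4949 − 2651.2500 = 2297.7500 px of bars.
That's 2297.7500 × 2121 ≈ 4873528 black pixels.

4873528 pixels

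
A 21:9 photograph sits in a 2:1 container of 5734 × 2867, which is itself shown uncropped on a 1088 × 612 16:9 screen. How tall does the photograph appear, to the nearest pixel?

21:9 in 5734×2867: fills the width, so the photograph is 5734.00 × 2457.43.
2:1 in 1088×612: fills the width, so the intermediate becomes 1088.00 × 544.00 — a scale of ×0.1897.
The photograph scales with it: height 2457.43 × 0.1897 ≈ 466.29.

466 px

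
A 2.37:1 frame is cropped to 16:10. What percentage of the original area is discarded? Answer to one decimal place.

Going from 2.37:1 to 16:10 means cutting width while keeping height.
Area ratio = (1.600)/(2.370) = 67.51%; the remaining 32.49% is cropped out.

32.5%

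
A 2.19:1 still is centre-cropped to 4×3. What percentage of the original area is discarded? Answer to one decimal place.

39.1%

Going from 2.19:1 to 4×3 means cutting width while keeping height.
(1.333)/(2.190) ≈ 0.609 of the area survives, leaving 39.12% discarded.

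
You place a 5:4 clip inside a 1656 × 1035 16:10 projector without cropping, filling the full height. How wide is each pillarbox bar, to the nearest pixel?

181 px

The clip is 1035 × 5/4 ≈ 1293.75 px wide.
Black = 1656 − 1293.75 = 362.25 px, or 181.12 per bar.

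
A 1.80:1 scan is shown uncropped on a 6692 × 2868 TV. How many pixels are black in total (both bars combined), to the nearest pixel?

4386893 pixels

1.80:1 (1.800) < 21:9 (2.333), so the scan fills the height.
That makes the image 5162.4000 px wide (2868 × 1.800).
Black = 6692 − 5162.4000 = 1529.6000 px.
Bar area = 1529.6000 × 2868 ≈ 4386893 px.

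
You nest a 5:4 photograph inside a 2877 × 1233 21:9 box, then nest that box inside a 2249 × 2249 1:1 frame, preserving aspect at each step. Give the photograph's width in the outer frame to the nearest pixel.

First fit — 5:4 into 2877×1233 spans the height: 1541.25 × 1233.00.
Second fit — the 21:9 canvas into 2249×2249 spans the width: 2249.00 × 963.86 (×0.7817 from 2877×1233).
Applying the same ×0.7817: 1541.25 → 1204.82.

1205 px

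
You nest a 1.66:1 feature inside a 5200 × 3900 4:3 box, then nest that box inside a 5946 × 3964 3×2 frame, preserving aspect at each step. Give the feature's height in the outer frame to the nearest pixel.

3184 px

First fit — 1.66:1 into 5200×3900 spans the width: 5200.00 × 3132.53.
4:3 in 5946×3964: fills the height, so the intermediate becomes 5285.33 × 3964.00 — a scale of ×1.0164.
Applying the same ×1.0164: 3132.53 → 3183.94.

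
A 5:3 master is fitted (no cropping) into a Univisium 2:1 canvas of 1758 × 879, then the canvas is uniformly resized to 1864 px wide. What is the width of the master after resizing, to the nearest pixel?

1553 px

At 1758×879 the master is height-limited, so width = 879 × 5/3 ≈ 1465.00 px.
Resizing to 1864 px wide multiplies everything by 1.0603: 1465.00 → 1553.33 px.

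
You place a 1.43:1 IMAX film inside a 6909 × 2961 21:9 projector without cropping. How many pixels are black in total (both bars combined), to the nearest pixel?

1.43:1 IMAX is narrower than 21:9, so it spans the full height.
The film is 2961 × 1.430 ≈ 4234.2300 px wide.
Black = 6909 − 4234.2300 = 2674.7700 px.
That's 2674.7700 × 2961 ≈ 7919994 black pixels.

7919994 pixels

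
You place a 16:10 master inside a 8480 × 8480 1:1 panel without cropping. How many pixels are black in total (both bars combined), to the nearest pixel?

26966400 pixels

16:10 (1.600) > 1:1 (1.000), so the master fills the width.
Content height = 8480 × 10/16 ≈ 5300.0000 px.
Leftover height: 8480 − 5300.0000 = 3180.0000 px.
Across the 8480-px span: 3180.0000 × 8480 ≈ 26966400 px.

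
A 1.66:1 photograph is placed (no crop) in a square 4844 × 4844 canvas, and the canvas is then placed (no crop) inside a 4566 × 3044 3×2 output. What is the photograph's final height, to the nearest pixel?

1834 px

1.66:1 in 4844×4844: fills the width, so the photograph is 4844.00 × 2918.07.
The square canvas is height-limited in 4566×3044, giving 3044.00 × 3044.00; scale factor 0.6284.
So the photograph's height is 2918.07 × 0.6284 ≈ 1833.73.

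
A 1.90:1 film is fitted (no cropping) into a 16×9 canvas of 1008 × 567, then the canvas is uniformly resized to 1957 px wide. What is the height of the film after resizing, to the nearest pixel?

1030 px

In the 1008×567 frame the film fills the width: height = 1008 / 1.900 ≈ 530.53 px.
The frame scales by 1957/1008 = 1.9415; 530.53 × 1.9415 ≈ 1030.00 px.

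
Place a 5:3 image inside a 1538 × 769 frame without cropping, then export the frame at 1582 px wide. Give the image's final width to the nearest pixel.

1318 px

In the 1538×769 frame the image fills the height: width = 769 × 5/3 ≈ 1281.67 px.
Scaling 1538 → 1582 is ×1.0286, so the width becomes 1281.67 × 1.0286 ≈ 1318.33 px.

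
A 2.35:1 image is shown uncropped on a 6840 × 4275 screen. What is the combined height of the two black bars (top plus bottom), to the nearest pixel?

1364 px

Since 2.350 > 1.600, the image is width-limited.
That makes the image 2910.64 px tall (6840 / 2.350).
Leftover height: 4275 − 2910.64 = 1364.36 px.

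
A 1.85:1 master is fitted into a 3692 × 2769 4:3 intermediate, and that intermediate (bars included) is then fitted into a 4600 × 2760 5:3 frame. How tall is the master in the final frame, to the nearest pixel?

1989 px

Inside the 3692×2769 canvas the master is width-limited at 3692.00 × 1995.68.
Second fit — the 4:3 canvas into 4600×2760 spans the height: 3680.00 × 2760.00 (×0.9967 from 3692×2769).
Applying the same ×0.9967: 1995.68 → 1989.19.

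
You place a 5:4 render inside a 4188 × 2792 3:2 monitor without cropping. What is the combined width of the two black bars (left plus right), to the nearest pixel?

5:4 is narrower than 3:2, so it spans the full height.
That makes the image 3490.00 px wide (2792 × 5/4).
Leftover width: 4188 − 3490.00 = 698.00 px.

698 px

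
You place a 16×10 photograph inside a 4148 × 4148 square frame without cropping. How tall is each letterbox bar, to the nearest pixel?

778 px

16×10 (1.600) > square (1.000), so the photograph fills the width.
That makes the image 2592.50 px tall (4148 × 10/16).
4148 − 2592.50 = 1555.50 px of bars (777.75 each).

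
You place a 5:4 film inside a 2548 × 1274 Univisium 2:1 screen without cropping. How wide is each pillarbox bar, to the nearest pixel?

5:4 (1.250) < Univisium 2:1 (2.000), so the film fills the height.
That makes the image 1592.50 px wide (1274 × 5/4).
2548 − 1592.50 = 955.50 px of bars (477.75 each).

478 px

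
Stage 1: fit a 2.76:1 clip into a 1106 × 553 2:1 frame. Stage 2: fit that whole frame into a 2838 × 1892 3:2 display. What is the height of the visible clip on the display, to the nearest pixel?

1028 px

Inside the 1106×553 canvas the clip is width-limited at 1106.00 × 400.72.
Second fit — the 2:1 canvas into 2838×1892 spans the width: 2838.00 × 1419.00 (×2.5660 from 1106×553).
The clip scales with it: height 400.72 × 2.5660 ≈ 1028.26.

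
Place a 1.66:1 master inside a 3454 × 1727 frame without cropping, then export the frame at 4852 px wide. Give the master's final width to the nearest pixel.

4027 px

In the 3454×1727 frame the master fills the height: width = 1727 × 1.660 ≈ 2866.82 px.
The frame scales by 4852/3454 = 1.4047; 2866.82 × 1.4047 ≈ 4027.16 px.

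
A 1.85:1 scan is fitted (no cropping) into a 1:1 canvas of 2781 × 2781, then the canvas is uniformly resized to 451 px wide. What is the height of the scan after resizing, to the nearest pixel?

244 px

In the 2781×2781 frame the scan fills the width: height = 2781 / 1.850 ≈ 1503.24 px.
Scaling 2781 → 451 is ×0.1622, so the height becomes 1503.24 × 0.1622 ≈ 243.78 px.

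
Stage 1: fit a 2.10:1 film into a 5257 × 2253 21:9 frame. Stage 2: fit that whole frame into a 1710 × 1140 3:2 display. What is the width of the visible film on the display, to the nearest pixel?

First fit — 2.10:1 into 5257×2253 spans the height: 4731.30 × 2253.00.
21:9 in 1710×1140: fills the width, so the intermediate becomes 1710.00 × 732.86 — a scale of ×0.3253.
The film scales with it: width 4731.30 × 0.3253 ≈ 1539.00.

1539 px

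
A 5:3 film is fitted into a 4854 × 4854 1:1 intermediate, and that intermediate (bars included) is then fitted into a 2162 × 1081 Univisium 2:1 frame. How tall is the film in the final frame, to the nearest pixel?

649 px

5:3 in 4854×4854: fills the width, so the film is 4854.00 × 2912.40.
1:1 in 2162×1081: fills the height, so the intermediate becomes 1081.00 × 1081.00 — a scale of ×0.2227.
Applying the same ×0.2227: 2912.40 → 648.60.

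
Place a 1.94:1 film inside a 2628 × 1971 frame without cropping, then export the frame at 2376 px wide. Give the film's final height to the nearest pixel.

In the 2628×1971 frame the film fills the width: height = 2628 / 1.940 ≈ 1354.64 px.
Scaling 2628 → 2376 is ×0.9041, so the height becomes 1354.64 × 0.9041 ≈ 1224.74 px.

1225 px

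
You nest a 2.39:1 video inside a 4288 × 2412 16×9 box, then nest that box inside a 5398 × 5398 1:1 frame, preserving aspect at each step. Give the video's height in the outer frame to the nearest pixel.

2.39:1 in 4288×2412: fills the width, so the video is 4288.00 × 1794.14.
16×9 in 5398×5398: fills the width, so the intermediate becomes 5398.00 × 3036.38 — a scale of ×1.2589.
The video scales with it: height 1794.14 × 1.2589 ≈ 2258.58.

2259 px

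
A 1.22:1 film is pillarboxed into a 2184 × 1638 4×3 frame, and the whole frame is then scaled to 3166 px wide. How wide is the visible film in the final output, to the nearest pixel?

At 2184×1638 the film is height-limited, so width = 1638 × 1.220 ≈ 1998.36 px.
Resizing to 3166 px wide multiplies everything by 1.4496: 1998.36 → 2896.89 px.

2897 px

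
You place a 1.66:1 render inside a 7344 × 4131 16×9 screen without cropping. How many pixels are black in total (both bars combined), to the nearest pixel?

2009897 pixels

1.66:1 (1.660) < 16×9 (1.778), so the render fills the height.
Content width = 4131 × 1.660 ≈ 6857.4600 px.
7344 − 6857.4600 = 486.5400 px of bars.
Across the 4131-px span: 486.5400 × 4131 ≈ 2009897 px.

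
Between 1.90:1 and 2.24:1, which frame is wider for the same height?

1.9 and 2.24; 2.24 > 1.9.

2.24:1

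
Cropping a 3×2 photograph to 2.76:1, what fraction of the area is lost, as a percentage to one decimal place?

2.76:1 is wider than 3×2, so the crop keeps the full width and trims the height.
Fraction kept = (1.500)/(2.760) ≈ 54.35%, so 45.65% is lost.

45.7%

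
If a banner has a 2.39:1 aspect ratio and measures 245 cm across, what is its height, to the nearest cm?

At 2.39:1, 245 / 2.390 ≈ 102.51.

103 cm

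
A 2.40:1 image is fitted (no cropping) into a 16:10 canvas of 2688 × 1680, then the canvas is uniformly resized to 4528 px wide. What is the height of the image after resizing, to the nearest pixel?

1887 px

In the 2688×1680 frame the image fills the width: height = 2688 / 2.400 ≈ 1120.00 px.
The frame scales by 4528/2688 = 1.6845; 1120.00 × 1.6845 ≈ 1886.67 px.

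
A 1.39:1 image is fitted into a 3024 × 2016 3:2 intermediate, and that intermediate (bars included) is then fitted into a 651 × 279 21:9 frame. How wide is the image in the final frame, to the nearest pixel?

First fit — 1.39:1 into 3024×2016 spans the height: 2802.24 × 2016.00.
The 3:2 canvas is height-limited in 651×279, giving 418.50 × 279.00; scale factor 0.1384.
The image scales with it: width 2802.24 × 0.1384 ≈ 387.81.

388 px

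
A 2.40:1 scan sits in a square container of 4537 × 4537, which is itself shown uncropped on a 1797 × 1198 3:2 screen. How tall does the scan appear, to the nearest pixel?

499 px

First fit — 2.40:1 into 4537×4537 spans the width: 4537.00 × 1890.42.
The square canvas is height-limited in 1797×1198, giving 1198.00 × 1198.00; scale factor 0.2641.
The scan scales with it: height 1890.42 × 0.2641 ≈ 499.17.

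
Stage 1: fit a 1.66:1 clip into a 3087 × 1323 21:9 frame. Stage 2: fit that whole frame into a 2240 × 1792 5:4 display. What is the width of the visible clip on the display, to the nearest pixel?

1.66:1 in 3087×1323: fills the height, so the clip is 2196.18 × 1323.00.
The 21:9 canvas is width-limited in 2240×1792, giving 2240.00 × 960.00; scale factor 0.7256.
So the clip's width is 2196.18 × 0.7256 ≈ 1593.60.

1594 px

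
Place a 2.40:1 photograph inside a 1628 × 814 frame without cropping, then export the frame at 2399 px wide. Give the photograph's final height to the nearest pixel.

At 1628×814 the photograph is width-limited, so height = 1628 / 2.400 ≈ 678.33 px.
The frame scales by 2399/1628 = 1.4736; 678.33 × 1.4736 ≈ 999.58 px.

1000 px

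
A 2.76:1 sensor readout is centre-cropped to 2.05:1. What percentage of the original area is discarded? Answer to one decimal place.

The height stays; only width is cut (since 2.05:1 is narrower than 2.76:1).
Area ratio = (2.050)/(2.760) = 74.28%; the remaining 25.72% is cropped out.

25.7%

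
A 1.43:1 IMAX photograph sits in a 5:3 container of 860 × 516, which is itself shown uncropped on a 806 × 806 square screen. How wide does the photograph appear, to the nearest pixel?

692 px

Inside the 860×516 canvas the photograph is height-limited at 737.88 × 516.00.
The 5:3 canvas is width-limited in 806×806, giving 806.00 × 483.60; scale factor 0.9372.
Applying the same ×0.9372: 737.88 → 691.55.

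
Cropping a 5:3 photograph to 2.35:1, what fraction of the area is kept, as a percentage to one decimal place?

The width stays; only height is cut (since 2.35:1 is wider than 5:3).
Area ratio = (1.667)/(2.350) = 70.92% retained.

70.9%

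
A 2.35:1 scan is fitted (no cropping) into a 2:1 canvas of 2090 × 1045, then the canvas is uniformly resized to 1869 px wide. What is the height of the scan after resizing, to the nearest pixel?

795 px

At 2090×1045 the scan is width-limited, so height = 2090 / 2.350 ≈ 889.36 px.
Resizing to 1869 px wide multiplies everything by 0.8943: 889.36 → 795.32 px.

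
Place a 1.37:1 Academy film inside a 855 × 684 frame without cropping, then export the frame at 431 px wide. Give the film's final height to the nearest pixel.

Fitted into 855×684, the film spans the width; its height is 855 / 1.370 ≈ 624.09 px.
Scaling 855 → 431 is ×0.5041, so the height becomes 624.09 × 0.5041 ≈ 314.60 px.

315 px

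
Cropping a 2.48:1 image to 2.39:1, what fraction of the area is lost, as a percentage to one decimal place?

3.6%

2.39:1 is narrower than 2.48:1, so the crop keeps the full height and trims the width.
Area ratio = (2.390)/(2.480) = 96.37%; the remaining 3.63% is cropped out.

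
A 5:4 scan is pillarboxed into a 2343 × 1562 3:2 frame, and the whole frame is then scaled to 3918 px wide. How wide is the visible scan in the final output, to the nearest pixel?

Fitted into 2343×1562, the scan spans the height; its width is 1562 × 5/4 ≈ 1952.50 px.
The frame scales by 3918/2343 = 1.6722; 1952.50 × 1.6722 ≈ 3265.00 px.

3265 px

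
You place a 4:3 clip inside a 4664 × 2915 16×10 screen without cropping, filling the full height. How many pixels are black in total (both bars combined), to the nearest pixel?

That makes the image 3886.6667 px wide (2915 × 4/3).
Black = 4664 − 3886.6667 = 777.3333 px.
Bar area = 777.3333 × 2915 ≈ 2265927 px.

2265927 pixels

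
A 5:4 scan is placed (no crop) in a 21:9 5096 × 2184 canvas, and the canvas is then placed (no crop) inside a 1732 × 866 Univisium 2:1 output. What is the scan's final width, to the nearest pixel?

5:4 in 5096×2184: fills the height, so the scan is 2730.00 × 2184.00.
Second fit — the 21:9 canvas into 1732×866 spans the width: 1732.00 × 742.29 (×0.3399 from 5096×2184).
The scan scales with it: width 2730.00 × 0.3399 ≈ 927.86.

928 px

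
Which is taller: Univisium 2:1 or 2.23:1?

Univisium 2:1 = 2 and 2.23; 2.23 > 2. The smaller width-to-height ratio is the taller frame.

Univisium 2:1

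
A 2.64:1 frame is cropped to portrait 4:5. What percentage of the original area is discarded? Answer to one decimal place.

Going from 2.64:1 to portrait 4:5 means cutting width while keeping height.
Area ratio = (0.800)/(2.640) = 30.30%; the remaining 69.70% is cropped out.

69.7%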